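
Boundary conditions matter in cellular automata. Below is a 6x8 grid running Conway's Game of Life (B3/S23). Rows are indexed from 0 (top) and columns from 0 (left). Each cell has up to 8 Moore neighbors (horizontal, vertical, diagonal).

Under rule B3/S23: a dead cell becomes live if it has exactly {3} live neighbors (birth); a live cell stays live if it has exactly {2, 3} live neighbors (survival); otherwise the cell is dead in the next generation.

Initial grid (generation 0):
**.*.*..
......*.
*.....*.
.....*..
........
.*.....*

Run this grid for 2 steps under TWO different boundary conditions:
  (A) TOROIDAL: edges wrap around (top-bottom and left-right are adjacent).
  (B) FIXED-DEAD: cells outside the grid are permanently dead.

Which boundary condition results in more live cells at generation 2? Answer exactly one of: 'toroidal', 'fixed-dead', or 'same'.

Under TOROIDAL boundary, generation 2:
.....**.
..*.....
*....*.*
......*.
........
..*....*
Population = 9

Under FIXED-DEAD boundary, generation 2:
........
.....**.
.....**.
........
........
........
Population = 4

Comparison: toroidal=9, fixed-dead=4 -> toroidal

Answer: toroidal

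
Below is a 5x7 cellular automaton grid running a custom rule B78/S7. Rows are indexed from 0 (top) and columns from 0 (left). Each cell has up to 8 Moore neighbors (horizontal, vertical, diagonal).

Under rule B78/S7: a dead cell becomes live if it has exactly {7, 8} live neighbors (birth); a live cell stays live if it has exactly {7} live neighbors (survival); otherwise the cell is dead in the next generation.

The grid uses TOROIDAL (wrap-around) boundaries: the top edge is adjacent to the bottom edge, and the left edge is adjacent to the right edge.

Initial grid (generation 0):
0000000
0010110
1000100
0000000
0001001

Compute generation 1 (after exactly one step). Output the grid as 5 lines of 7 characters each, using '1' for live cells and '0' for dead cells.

Answer: 0000000
0000000
0000000
0000000
0000000

Derivation:
Simulating step by step:
Generation 0 (given above): 7 live cells
Generation 1: 0 live cells
(generation 1 grid is the final answer)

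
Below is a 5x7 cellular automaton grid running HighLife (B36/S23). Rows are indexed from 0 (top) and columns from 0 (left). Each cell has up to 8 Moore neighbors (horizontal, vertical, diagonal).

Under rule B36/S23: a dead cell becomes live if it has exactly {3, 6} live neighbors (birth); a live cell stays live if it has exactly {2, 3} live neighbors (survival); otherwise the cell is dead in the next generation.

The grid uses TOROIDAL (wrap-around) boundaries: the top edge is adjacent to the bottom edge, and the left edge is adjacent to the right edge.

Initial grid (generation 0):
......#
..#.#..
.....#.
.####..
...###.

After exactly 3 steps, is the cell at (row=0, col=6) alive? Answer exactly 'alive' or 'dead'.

Simulating step by step:
Generation 0 (given above): 11 live cells
Generation 1: 5 live cells
.......
.....#.
.#...#.
..#....
.....#.
Generation 2: 0 live cells
.......
.......
.......
.......
.......
Generation 3: 0 live cells
.......
.......
.......
.......
.......

Cell (0,6) at generation 3: 0 -> dead

Answer: dead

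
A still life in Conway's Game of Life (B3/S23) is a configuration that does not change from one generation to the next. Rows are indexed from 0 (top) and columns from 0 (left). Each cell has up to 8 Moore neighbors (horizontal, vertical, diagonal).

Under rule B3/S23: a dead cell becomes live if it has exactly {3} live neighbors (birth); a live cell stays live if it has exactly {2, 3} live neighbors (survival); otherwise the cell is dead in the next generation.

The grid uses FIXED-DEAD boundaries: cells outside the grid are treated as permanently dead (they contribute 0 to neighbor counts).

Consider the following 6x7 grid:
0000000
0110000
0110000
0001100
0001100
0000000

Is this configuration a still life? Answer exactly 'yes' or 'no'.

Compute generation 1 and compare to generation 0 (given above):
Generation 1:
0000000
0110000
0100000
0000100
0001100
0000000
Cell (2,2) differs: gen0=1 vs gen1=0 -> NOT a still life.

Answer: no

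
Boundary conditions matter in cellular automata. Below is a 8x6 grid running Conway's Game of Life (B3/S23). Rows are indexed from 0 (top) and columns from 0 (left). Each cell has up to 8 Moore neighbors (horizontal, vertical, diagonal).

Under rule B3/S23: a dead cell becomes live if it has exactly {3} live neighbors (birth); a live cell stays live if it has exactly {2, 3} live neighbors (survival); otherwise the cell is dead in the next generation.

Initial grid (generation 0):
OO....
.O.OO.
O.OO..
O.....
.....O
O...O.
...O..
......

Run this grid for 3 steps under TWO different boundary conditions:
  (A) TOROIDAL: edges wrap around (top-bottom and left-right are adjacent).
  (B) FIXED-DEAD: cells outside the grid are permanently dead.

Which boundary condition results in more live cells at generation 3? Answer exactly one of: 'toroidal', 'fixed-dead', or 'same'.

Answer: toroidal

Derivation:
Under TOROIDAL boundary, generation 3:
OOOOOO
O...OO
..OO..
.OOO..
OOOOOO
O....O
O....O
.O.OOO
Population = 28

Under FIXED-DEAD boundary, generation 3:
.OOO..
O...O.
O...O.
.O.O..
..O...
......
......
......
Population = 10

Comparison: toroidal=28, fixed-dead=10 -> toroidal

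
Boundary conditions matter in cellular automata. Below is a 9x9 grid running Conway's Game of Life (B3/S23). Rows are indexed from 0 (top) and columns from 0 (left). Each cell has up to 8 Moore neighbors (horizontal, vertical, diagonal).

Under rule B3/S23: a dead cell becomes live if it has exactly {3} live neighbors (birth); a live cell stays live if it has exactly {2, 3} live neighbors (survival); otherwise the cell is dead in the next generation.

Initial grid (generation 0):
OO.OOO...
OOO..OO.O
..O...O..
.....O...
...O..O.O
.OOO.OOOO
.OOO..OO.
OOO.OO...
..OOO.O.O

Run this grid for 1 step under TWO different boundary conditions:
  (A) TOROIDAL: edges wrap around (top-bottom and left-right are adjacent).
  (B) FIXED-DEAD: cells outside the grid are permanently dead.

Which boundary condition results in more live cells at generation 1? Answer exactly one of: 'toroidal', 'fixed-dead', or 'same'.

Answer: fixed-dead

Derivation:
Under TOROIDAL boundary, generation 1:
.........
......OOO
O.O...OO.
.....OOO.
O..O....O
.O...O..O
.........
O.......O
......O.O
Population = 20

Under FIXED-DEAD boundary, generation 1:
O..OOOO..
O.....OO.
..O...OO.
.....OOO.
...O....O
.O...O..O
........O
O........
..O.O....
Population = 23

Comparison: toroidal=20, fixed-dead=23 -> fixed-dead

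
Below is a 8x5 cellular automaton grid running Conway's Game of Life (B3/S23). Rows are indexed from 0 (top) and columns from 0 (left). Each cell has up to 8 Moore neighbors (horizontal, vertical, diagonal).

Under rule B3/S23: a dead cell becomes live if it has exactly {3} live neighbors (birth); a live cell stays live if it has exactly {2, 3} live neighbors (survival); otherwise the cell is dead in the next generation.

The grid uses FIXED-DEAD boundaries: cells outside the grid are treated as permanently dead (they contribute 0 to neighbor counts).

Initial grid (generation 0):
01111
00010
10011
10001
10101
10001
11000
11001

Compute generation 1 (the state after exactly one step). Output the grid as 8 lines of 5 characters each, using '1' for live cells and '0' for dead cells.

Simulating step by step:
Generation 0 (given above): 20 live cells
Generation 1: 14 live cells
(generation 1 grid is the final answer)

Answer: 00111
01000
00011
10001
10001
10010
00000
11000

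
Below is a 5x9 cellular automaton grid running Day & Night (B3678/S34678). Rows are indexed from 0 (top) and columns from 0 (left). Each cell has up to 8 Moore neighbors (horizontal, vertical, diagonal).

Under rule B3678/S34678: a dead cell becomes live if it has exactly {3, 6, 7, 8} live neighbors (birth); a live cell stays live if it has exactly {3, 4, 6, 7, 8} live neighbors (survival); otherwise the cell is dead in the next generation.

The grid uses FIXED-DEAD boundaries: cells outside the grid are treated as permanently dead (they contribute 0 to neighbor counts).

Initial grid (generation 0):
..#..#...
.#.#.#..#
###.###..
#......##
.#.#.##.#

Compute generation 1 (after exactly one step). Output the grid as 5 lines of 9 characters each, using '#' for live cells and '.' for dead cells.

Answer: ....#....
##.#.#...
#######.#
#..#...#.
.........

Derivation:
Simulating step by step:
Generation 0 (given above): 20 live cells
Generation 1: 16 live cells
(generation 1 grid is the final answer)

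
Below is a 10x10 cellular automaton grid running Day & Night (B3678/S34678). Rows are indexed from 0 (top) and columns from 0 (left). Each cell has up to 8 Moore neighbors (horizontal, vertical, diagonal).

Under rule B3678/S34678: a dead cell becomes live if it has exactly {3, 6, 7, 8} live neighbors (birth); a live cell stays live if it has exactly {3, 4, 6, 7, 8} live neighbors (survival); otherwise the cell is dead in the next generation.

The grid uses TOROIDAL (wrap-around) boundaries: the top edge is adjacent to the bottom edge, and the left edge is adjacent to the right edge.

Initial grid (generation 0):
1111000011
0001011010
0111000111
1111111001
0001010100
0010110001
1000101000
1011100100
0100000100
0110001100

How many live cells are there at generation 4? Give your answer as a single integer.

Simulating step by step:
Generation 0 (given above): 45 live cells
Generation 1: 41 live cells
1101110011
0011000001
0110100111
1110011001
0000100011
0000110000
0011100001
0001011000
1100000110
0001000101
Generation 2: 45 live cells
1001100011
1000010110
1000011011
0110110010
0101101001
0000110011
0001001000
1101000111
0010100111
1000001110
Generation 3: 46 live cells
1100010101
1100010101
1000011010
0110100010
0001010101
1010111100
0010010000
1001101101
0001000111
1100110011
Generation 4: 53 live cells
1010010011
1100111100
1010111010
1001100010
1001010100
0100110010
1000001011
0011111101
1111000111
1110100011
Population at generation 4: 53

Answer: 53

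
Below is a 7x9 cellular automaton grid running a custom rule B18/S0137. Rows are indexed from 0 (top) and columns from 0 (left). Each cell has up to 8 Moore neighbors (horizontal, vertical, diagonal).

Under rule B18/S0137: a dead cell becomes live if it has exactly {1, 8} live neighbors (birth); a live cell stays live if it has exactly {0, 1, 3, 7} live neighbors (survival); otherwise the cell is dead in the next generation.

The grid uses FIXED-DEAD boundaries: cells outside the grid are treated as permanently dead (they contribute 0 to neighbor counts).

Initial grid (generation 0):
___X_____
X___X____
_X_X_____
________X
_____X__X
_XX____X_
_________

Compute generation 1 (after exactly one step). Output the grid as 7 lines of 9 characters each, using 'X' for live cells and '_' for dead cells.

Simulating step by step:
Generation 0 (given above): 11 live cells
Generation 1: 34 live cells
(generation 1 grid is the final answer)

Answer: XXXX_X___
X____X___
_X_X_X_XX
XX_X_XX_X
X__XXX___
XXXXXX_X_
X__X__XXX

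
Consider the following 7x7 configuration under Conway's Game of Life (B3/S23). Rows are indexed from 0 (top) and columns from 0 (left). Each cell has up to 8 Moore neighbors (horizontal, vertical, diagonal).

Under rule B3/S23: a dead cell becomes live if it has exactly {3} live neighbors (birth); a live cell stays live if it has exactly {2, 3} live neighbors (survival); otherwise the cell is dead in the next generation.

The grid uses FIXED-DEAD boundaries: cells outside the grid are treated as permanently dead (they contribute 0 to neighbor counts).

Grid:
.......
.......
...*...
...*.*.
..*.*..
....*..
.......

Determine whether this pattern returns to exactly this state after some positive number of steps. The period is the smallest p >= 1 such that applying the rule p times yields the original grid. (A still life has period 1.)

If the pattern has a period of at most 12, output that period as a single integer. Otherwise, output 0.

Answer: 2

Derivation:
Simulating and comparing each generation to the original:
Gen 0 (original, given above): 6 live cells
Gen 1: 6 live cells, differs from original
Gen 2: 6 live cells, MATCHES original -> period = 2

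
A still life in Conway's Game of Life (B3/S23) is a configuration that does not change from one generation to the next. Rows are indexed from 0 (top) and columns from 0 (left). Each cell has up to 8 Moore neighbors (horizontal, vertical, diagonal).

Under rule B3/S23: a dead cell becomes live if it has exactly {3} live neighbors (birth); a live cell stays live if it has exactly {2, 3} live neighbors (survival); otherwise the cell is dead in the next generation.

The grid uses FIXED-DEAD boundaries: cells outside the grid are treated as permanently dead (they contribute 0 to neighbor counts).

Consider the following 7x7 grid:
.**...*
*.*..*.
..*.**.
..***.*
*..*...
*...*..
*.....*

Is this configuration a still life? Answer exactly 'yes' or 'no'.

Compute generation 1 and compare to generation 0 (given above):
Generation 1:
.**....
..*.***
..*...*
.**....
.**..*.
**.....
.......
Cell (0,6) differs: gen0=1 vs gen1=0 -> NOT a still life.

Answer: no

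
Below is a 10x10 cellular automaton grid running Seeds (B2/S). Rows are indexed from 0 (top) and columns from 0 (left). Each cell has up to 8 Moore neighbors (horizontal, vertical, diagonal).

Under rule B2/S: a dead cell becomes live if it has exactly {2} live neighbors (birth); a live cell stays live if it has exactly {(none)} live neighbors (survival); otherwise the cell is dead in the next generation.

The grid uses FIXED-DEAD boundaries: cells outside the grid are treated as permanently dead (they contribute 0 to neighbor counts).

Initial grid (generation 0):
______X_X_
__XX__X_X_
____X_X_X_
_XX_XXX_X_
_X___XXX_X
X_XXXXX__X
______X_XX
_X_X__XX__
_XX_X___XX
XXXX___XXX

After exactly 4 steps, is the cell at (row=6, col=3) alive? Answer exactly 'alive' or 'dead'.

Simulating step by step:
Generation 0 (given above): 46 live cells
Generation 1: 11 live cells
__XX_X___X
____X_____
__________
X_________
__________
__________
X_________
X___X_____
_____X____
____X_____
Generation 2: 7 live cells
__________
__X__X____
__________
__________
__________
__________
_X________
_X___X____
___X______
_____X____
Generation 3: 8 live cells
__________
__________
__________
__________
__________
__________
X_X_______
X___X_____
__X__XX___
____X_____
Generation 4: 7 live cells
__________
__________
__________
__________
__________
_X________
___X______
__X___X___
_X________
___X__X___

Cell (6,3) at generation 4: 1 -> alive

Answer: alive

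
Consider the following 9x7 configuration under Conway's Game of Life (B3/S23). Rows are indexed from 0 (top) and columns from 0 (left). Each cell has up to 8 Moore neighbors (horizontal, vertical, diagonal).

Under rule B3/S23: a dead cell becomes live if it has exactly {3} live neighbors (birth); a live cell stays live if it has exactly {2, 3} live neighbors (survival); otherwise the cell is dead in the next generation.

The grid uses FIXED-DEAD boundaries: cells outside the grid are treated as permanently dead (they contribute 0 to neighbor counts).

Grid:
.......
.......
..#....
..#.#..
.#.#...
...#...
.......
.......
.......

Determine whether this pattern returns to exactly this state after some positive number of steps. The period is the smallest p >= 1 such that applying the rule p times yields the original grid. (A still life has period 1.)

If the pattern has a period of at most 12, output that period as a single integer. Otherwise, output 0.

Simulating and comparing each generation to the original:
Gen 0 (original, given above): 6 live cells
Gen 1: 6 live cells, differs from original
Gen 2: 6 live cells, MATCHES original -> period = 2

Answer: 2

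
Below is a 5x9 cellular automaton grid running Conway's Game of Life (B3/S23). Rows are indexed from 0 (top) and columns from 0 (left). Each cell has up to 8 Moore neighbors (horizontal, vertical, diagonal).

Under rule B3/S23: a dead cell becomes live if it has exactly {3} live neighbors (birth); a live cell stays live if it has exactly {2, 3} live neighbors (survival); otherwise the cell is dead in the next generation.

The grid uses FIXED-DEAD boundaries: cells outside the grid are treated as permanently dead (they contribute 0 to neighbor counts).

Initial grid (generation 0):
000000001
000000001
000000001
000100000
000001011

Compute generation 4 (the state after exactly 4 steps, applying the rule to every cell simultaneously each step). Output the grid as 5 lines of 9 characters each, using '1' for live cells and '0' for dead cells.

Answer: 000000000
000000000
000000000
000000000
000000000

Derivation:
Simulating step by step:
Generation 0 (given above): 7 live cells
Generation 1: 4 live cells
000000000
000000011
000000000
000000011
000000000
Generation 2: 0 live cells
000000000
000000000
000000000
000000000
000000000
Generation 3: 0 live cells
000000000
000000000
000000000
000000000
000000000
Generation 4: 0 live cells
(generation 4 grid is the final answer)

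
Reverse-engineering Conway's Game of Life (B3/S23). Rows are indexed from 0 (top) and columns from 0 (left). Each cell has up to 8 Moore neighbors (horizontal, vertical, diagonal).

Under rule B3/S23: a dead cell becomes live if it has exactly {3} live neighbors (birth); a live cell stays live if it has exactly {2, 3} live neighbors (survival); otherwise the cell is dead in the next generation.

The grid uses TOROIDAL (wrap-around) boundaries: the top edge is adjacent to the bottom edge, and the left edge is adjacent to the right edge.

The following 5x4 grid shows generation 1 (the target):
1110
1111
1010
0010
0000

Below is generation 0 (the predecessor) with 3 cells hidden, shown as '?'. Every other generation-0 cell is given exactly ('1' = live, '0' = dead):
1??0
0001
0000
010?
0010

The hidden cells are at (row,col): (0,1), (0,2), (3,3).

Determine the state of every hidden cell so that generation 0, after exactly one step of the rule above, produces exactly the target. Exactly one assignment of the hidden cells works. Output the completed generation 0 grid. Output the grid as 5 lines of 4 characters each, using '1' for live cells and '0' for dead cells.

Answer: 1110
0001
0000
0101
0010

Derivation:
Hidden generation-0 cells (in order): (0,1), (0,2), (3,3).
A hidden cell only influences target cells in its own 3x3 neighborhood. Try each of the 2^3 = 8 assignments, step the completed generation 0 forward once under B3/S23, and compare with the target:
  (0,1)=0 (0,2)=0 (3,3)=0 -> step gives (0,0)='0' but target has '1' -> reject
  (0,1)=0 (0,2)=0 (3,3)=1 -> step gives (0,0)='0' but target has '1' -> reject
  (0,1)=0 (0,2)=1 (3,3)=0 -> step gives (0,0)='0' but target has '1' -> reject
  (0,1)=0 (0,2)=1 (3,3)=1 -> step gives (0,0)='0' but target has '1' -> reject
  (0,1)=1 (0,2)=0 (3,3)=0 -> step gives (0,3)='1' but target has '0' -> reject
  (0,1)=1 (0,2)=0 (3,3)=1 -> step gives (0,3)='1' but target has '0' -> reject
  (0,1)=1 (0,2)=1 (3,3)=0 -> step gives (2,0)='0' but target has '1' -> reject
  (0,1)=1 (0,2)=1 (3,3)=1 -> step reproduces the target at every cell -> ACCEPT
Unique solution: (0,1)=live, (0,2)=live, (3,3)=live.
Check: live-neighbor counts of every cell in the completed generation 0:
2334
3332
3132
2131
4544
Applying B3/S23 to generation 0 with these counts gives:
1110
1111
1010
0010
0000
which matches the target exactly.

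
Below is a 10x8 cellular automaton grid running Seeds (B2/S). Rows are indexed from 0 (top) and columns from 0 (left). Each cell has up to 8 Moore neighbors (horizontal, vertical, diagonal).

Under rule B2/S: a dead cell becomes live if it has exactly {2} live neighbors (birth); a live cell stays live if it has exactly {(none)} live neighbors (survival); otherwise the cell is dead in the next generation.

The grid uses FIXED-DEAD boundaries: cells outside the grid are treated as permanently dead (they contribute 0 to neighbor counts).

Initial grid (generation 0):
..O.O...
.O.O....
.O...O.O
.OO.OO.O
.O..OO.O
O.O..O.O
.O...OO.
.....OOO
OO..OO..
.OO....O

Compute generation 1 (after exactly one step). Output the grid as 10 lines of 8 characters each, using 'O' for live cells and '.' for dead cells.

Simulating step by step:
Generation 0 (given above): 33 live cells
Generation 1: 13 live cells
(generation 1 grid is the final answer)

Answer: .O......
O....OO.
........
........
........
...O....
O.O.....
..O.....
...O....
...OOOO.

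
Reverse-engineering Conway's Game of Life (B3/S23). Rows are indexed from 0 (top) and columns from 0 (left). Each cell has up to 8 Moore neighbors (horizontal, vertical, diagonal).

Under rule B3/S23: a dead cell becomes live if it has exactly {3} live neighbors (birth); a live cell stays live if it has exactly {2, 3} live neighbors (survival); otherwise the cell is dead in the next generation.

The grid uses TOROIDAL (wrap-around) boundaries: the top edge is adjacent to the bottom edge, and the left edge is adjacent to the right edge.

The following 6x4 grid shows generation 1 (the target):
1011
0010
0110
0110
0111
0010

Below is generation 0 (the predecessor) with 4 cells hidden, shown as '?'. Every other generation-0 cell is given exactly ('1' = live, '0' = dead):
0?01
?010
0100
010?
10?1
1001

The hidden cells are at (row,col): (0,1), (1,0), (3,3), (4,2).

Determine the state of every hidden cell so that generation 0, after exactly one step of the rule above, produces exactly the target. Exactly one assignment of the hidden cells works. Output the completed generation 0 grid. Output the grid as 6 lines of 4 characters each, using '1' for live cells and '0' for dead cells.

Hidden generation-0 cells (in order): (0,1), (1,0), (3,3), (4,2).
A hidden cell only influences target cells in its own 3x3 neighborhood. Try each of the 2^4 = 16 assignments, step the completed generation 0 forward once under B3/S23, and compare with the target:
  (0,1)=0 (1,0)=0 (3,3)=0 (4,2)=0 -> step reproduces the target at every cell -> ACCEPT
  (0,1)=0 (1,0)=0 (3,3)=0 (4,2)=1 -> step gives (3,2)='0' but target has '1' -> reject
  (0,1)=0 (1,0)=0 (3,3)=1 (4,2)=0 -> step gives (2,0)='1' but target has '0' -> reject
  (0,1)=0 (1,0)=0 (3,3)=1 (4,2)=1 -> step gives (2,0)='1' but target has '0' -> reject
  (0,1)=0 (1,0)=1 (3,3)=0 (4,2)=0 -> step gives (0,0)='0' but target has '1' -> reject
  (0,1)=0 (1,0)=1 (3,3)=0 (4,2)=1 -> step gives (0,0)='0' but target has '1' -> reject
  (0,1)=0 (1,0)=1 (3,3)=1 (4,2)=0 -> step gives (0,0)='0' but target has '1' -> reject
  (0,1)=0 (1,0)=1 (3,3)=1 (4,2)=1 -> step gives (0,0)='0' but target has '1' -> reject
  (0,1)=1 (1,0)=0 (3,3)=0 (4,2)=0 -> step gives (0,0)='0' but target has '1' -> reject
  (0,1)=1 (1,0)=0 (3,3)=0 (4,2)=1 -> step gives (0,0)='0' but target has '1' -> reject
  (0,1)=1 (1,0)=0 (3,3)=1 (4,2)=0 -> step gives (0,0)='0' but target has '1' -> reject
  (0,1)=1 (1,0)=0 (3,3)=1 (4,2)=1 -> step gives (0,0)='0' but target has '1' -> reject
  (0,1)=1 (1,0)=1 (3,3)=0 (4,2)=0 -> step gives (0,0)='0' but target has '1' -> reject
  (0,1)=1 (1,0)=1 (3,3)=0 (4,2)=1 -> step gives (0,0)='0' but target has '1' -> reject
  (0,1)=1 (1,0)=1 (3,3)=1 (4,2)=0 -> step gives (0,0)='0' but target has '1' -> reject
  (0,1)=1 (1,0)=1 (3,3)=1 (4,2)=1 -> step gives (0,0)='0' but target has '1' -> reject
Unique solution: (0,1)=dead, (1,0)=dead, (3,3)=dead, (4,2)=dead.
Check: live-neighbor counts of every cell in the completed generation 0:
3233
2222
2231
4232
4333
4234
Applying B3/S23 to generation 0 with these counts gives:
1011
0010
0110
0110
0111
0010
which matches the target exactly.

Answer: 0001
0010
0100
0100
1001
1001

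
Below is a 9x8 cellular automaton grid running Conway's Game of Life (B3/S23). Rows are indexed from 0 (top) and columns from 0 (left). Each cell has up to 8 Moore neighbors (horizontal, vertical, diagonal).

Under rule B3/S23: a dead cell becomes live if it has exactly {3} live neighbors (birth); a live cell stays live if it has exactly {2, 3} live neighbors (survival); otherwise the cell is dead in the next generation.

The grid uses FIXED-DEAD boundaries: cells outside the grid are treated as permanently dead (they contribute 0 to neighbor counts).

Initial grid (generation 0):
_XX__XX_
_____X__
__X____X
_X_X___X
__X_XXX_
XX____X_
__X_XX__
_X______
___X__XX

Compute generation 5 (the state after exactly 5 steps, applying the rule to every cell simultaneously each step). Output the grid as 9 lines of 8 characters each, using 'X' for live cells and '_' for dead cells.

Answer: _____XX_
____X__X
____XX__
_____X__
_X_XXXXX
_X_____X
X_______
_X__X_XX
________

Derivation:
Simulating step by step:
Generation 0 (given above): 24 live cells
Generation 1: 30 live cells
_____XX_
_XX__X__
__X___X_
_X_XXX_X
X_XXXXXX
_XX___X_
X_X__X__
__XXXXX_
________
Generation 2: 21 live cells
_____XX_
_XX__X__
______X_
_X_____X
X______X
X______X
________
_XXXXXX_
___XXX__
Generation 3: 21 live cells
_____XX_
_____X__
_XX___X_
______XX
XX____XX
________
_XXXXXX_
__X___X_
______X_
Generation 4: 26 live cells
_____XX_
_____X__
_____XXX
X_X__X__
______XX
X__XX__X
_XXXXXX_
_XX_X_XX
________
Generation 5: 20 live cells
(generation 5 grid is the final answer)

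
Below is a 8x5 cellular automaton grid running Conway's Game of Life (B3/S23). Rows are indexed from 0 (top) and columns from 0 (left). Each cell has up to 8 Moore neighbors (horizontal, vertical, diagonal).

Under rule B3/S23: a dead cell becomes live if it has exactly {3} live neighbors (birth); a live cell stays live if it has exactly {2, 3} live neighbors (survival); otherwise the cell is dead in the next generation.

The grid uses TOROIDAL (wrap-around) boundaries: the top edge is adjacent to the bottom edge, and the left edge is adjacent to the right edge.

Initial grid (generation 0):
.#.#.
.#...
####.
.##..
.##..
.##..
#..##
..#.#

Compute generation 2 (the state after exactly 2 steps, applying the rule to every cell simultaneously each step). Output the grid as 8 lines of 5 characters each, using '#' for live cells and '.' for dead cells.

Simulating step by step:
Generation 0 (given above): 18 live cells
Generation 1: 14 live cells
##.#.
...##
#..#.
.....
#..#.
....#
#...#
.##..
Generation 2: 14 live cells
(generation 2 grid is the final answer)

Answer: ##.#.
.#.#.
...#.
.....
....#
...#.
##.##
..##.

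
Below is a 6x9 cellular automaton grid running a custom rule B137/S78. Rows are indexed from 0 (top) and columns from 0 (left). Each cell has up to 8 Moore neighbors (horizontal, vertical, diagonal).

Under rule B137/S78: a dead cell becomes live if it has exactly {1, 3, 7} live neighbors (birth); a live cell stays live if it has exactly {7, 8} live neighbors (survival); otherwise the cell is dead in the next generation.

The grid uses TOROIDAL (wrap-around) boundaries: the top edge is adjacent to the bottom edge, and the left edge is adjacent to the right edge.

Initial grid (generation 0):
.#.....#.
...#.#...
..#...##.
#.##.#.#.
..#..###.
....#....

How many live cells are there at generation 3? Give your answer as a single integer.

Answer: 16

Derivation:
Simulating step by step:
Generation 0 (given above): 17 live cells
Generation 1: 18 live cells
#...#...#
#.#....#.
##...#..#
....#.#..
##......#
#....#.#.
Generation 2: 15 live cells
..#...##.
.........
......##.
...#.#.#.
..##.###.
..##.....
Generation 3: 16 live cells
...###..#
.###.....
..##.....
.##...#.#
.........
.#..##...
Population at generation 3: 16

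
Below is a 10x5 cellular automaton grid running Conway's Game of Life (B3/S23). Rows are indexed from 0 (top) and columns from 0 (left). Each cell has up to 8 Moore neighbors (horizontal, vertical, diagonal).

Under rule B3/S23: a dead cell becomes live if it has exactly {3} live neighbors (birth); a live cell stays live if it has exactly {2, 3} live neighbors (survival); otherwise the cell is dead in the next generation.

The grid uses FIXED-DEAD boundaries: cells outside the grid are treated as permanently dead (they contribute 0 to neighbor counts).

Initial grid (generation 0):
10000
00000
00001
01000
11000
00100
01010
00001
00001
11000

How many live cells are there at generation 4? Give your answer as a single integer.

Answer: 9

Derivation:
Simulating step by step:
Generation 0 (given above): 12 live cells
Generation 1: 11 live cells
00000
00000
00000
11000
11100
10100
00110
00011
00000
00000
Generation 2: 10 live cells
00000
00000
00000
10100
00100
10000
01101
00111
00000
00000
Generation 3: 10 live cells
00000
00000
00000
01000
00000
00110
01101
01101
00010
00000
Generation 4: 9 live cells
00000
00000
00000
00000
00100
01110
00001
01001
00110
00000
Population at generation 4: 9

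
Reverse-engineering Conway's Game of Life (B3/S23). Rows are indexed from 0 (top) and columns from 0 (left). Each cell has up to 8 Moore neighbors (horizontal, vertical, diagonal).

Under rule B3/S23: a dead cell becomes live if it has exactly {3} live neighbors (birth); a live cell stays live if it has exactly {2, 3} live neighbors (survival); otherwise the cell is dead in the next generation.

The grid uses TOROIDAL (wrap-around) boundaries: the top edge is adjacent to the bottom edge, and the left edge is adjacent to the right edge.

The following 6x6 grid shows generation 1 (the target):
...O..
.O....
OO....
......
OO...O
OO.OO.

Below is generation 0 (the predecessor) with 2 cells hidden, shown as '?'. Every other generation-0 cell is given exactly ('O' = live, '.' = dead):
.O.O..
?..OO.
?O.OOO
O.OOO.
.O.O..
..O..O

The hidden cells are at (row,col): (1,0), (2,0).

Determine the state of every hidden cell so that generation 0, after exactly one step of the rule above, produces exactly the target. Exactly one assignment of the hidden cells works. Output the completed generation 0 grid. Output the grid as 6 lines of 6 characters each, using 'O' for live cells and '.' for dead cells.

Answer: .O.O..
...OO.
OO.OOO
O.OOO.
.O.O..
..O..O

Derivation:
Hidden generation-0 cells (in order): (1,0), (2,0).
A hidden cell only influences target cells in its own 3x3 neighborhood. Try each of the 2^2 = 4 assignments, step the completed generation 0 forward once under B3/S23, and compare with the target:
  (1,0)=. (2,0)=. -> step gives (1,0)='O' but target has '.' -> reject
  (1,0)=. (2,0)=O -> step reproduces the target at every cell -> ACCEPT
  (1,0)=O (2,0)=. -> step gives (0,0)='O' but target has '.' -> reject
  (1,0)=O (2,0)=O -> step gives (0,0)='O' but target has '.' -> reject
Unique solution: (1,0)=dead, (2,0)=live.
Check: live-neighbor counts of every cell in the completed generation 0:
214342
435454
335665
455555
335443
334330
Applying B3/S23 to generation 0 with these counts gives:
...O..
.O....
OO....
......
OO...O
OO.OO.
which matches the target exactly.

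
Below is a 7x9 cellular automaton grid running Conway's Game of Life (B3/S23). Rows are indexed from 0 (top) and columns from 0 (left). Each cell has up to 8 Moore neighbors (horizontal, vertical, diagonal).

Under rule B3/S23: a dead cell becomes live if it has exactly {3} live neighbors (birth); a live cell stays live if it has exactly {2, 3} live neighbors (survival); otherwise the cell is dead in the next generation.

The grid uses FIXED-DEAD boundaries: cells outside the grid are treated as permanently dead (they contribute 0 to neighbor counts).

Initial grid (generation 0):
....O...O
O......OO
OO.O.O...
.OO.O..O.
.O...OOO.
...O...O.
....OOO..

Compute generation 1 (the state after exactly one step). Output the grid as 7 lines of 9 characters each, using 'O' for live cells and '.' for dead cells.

Answer: .......OO
OO..O..OO
O..OO.OOO
...OO..O.
.O.OOO.OO
.......O.
....OOO..

Derivation:
Simulating step by step:
Generation 0 (given above): 22 live cells
Generation 1: 26 live cells
(generation 1 grid is the final answer)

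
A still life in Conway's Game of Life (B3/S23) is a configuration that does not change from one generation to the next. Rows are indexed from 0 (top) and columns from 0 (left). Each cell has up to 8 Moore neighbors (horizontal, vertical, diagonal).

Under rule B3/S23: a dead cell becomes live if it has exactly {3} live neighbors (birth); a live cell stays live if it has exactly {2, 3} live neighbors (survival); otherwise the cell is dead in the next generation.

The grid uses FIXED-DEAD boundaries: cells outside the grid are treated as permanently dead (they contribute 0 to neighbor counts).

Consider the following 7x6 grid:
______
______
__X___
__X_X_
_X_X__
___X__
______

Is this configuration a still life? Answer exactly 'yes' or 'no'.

Compute generation 1 and compare to generation 0 (given above):
Generation 1:
______
______
___X__
_XX___
___XX_
__X___
______
Cell (2,2) differs: gen0=1 vs gen1=0 -> NOT a still life.

Answer: no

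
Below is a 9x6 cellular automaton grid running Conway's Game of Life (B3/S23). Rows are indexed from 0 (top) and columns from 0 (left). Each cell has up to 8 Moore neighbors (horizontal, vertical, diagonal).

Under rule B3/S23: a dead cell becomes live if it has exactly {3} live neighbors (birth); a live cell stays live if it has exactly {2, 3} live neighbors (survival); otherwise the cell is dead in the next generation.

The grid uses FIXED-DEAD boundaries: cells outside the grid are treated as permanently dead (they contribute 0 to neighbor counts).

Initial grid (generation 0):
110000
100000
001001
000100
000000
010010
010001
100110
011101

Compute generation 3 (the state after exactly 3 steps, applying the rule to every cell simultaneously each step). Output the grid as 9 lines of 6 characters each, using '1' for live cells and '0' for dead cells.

Simulating step by step:
Generation 0 (given above): 17 live cells
Generation 1: 14 live cells
110000
100000
000000
000000
000000
000000
111101
100101
011100
Generation 2: 15 live cells
110000
110000
000000
000000
000000
011000
111100
100000
011110
Generation 3: 13 live cells
(generation 3 grid is the final answer)

Answer: 110000
110000
000000
000000
000000
100100
100100
100010
011100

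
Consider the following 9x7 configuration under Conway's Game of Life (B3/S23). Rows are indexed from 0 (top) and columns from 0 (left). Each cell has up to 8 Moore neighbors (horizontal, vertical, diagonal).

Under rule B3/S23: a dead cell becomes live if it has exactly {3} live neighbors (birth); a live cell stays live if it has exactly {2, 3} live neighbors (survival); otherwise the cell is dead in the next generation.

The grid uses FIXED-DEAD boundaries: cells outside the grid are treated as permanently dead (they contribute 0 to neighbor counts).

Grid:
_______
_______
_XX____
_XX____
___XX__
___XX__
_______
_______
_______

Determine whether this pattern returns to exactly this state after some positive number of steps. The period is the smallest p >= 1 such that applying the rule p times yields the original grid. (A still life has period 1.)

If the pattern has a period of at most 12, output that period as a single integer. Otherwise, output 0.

Simulating and comparing each generation to the original:
Gen 0 (original, given above): 8 live cells
Gen 1: 6 live cells, differs from original
Gen 2: 8 live cells, MATCHES original -> period = 2

Answer: 2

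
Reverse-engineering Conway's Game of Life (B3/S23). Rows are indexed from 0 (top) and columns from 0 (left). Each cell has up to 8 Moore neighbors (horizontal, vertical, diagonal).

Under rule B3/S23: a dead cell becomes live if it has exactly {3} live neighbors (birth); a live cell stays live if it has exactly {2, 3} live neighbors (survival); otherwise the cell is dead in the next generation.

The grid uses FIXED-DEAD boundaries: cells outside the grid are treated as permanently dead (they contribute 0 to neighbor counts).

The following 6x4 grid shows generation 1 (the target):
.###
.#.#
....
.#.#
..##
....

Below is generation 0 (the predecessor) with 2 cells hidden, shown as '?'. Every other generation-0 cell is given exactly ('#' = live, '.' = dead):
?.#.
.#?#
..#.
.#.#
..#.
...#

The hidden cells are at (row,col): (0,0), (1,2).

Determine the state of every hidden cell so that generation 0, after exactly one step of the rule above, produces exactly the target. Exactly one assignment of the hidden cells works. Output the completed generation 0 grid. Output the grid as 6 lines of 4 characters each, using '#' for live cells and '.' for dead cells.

Hidden generation-0 cells (in order): (0,0), (1,2).
A hidden cell only influences target cells in its own 3x3 neighborhood. Try each of the 2^2 = 4 assignments, step the completed generation 0 forward once under B3/S23, and compare with the target:
  (0,0)=. (1,2)=. -> step gives (0,1)='.' but target has '#' -> reject
  (0,0)=. (1,2)=# -> step reproduces the target at every cell -> ACCEPT
  (0,0)=# (1,2)=. -> step gives (0,3)='.' but target has '#' -> reject
  (0,0)=# (1,2)=# -> step gives (0,1)='.' but target has '#' -> reject
Unique solution: (0,0)=dead, (1,2)=live.
Check: live-neighbor counts of every cell in the completed generation 0:
1333
1343
2454
1242
1233
0121
Applying B3/S23 to generation 0 with these counts gives:
.###
.#.#
....
.#.#
..##
....
which matches the target exactly.

Answer: ..#.
.###
..#.
.#.#
..#.
...#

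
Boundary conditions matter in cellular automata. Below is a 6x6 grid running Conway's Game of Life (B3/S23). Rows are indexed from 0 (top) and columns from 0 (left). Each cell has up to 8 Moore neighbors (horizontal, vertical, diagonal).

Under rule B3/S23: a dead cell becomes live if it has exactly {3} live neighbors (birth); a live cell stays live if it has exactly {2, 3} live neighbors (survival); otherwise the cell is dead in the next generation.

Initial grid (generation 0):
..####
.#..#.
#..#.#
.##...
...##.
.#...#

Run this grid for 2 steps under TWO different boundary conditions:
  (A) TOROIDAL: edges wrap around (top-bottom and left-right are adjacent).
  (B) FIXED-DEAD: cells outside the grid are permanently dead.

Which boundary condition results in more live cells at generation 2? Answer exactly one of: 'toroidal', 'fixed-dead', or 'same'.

Answer: fixed-dead

Derivation:
Under TOROIDAL boundary, generation 2:
.##.##
.#....
...##.
......
...##.
......
Population = 9

Under FIXED-DEAD boundary, generation 2:
..###.
.#...#
#..#..
##....
.#.##.
...##.
Population = 14

Comparison: toroidal=9, fixed-dead=14 -> fixed-dead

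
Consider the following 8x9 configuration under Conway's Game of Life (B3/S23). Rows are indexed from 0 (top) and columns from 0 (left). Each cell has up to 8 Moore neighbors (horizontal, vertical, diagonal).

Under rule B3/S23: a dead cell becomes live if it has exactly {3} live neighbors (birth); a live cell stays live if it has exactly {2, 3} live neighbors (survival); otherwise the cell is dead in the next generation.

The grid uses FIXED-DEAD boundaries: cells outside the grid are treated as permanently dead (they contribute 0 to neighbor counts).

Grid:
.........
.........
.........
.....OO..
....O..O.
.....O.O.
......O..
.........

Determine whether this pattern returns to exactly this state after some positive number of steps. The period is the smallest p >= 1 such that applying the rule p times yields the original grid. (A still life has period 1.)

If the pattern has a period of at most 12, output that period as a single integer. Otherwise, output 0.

Simulating and comparing each generation to the original:
Gen 0 (original, given above): 7 live cells
Gen 1: 7 live cells, MATCHES original -> period = 1

Answer: 1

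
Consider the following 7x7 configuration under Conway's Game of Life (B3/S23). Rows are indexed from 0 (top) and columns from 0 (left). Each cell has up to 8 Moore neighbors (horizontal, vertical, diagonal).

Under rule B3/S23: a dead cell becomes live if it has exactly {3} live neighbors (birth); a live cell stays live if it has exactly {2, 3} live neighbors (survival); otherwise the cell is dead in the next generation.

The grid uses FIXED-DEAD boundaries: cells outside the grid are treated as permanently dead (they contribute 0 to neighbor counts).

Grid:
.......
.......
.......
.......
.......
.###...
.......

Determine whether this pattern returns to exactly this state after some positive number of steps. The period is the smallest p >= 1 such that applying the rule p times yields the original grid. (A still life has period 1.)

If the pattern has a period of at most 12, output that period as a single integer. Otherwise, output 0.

Simulating and comparing each generation to the original:
Gen 0 (original, given above): 3 live cells
Gen 1: 3 live cells, differs from original
Gen 2: 3 live cells, MATCHES original -> period = 2

Answer: 2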